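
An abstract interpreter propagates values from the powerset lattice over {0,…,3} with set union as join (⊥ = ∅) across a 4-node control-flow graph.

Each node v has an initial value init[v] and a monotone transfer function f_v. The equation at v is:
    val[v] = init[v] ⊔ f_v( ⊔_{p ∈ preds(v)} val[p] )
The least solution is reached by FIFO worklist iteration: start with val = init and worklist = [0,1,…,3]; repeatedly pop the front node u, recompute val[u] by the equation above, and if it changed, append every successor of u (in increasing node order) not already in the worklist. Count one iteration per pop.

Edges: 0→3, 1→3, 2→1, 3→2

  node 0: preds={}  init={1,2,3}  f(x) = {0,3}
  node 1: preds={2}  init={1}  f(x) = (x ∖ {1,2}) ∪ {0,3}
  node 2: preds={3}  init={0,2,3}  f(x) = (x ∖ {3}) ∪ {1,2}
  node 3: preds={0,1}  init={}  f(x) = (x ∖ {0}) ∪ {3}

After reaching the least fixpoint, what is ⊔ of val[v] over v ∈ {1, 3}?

{0,1,2,3}

Iteration log — 6 steps:
  step 1. node 0  ⊔preds={}  new={0,1,2,3}  old={1,2,3}  +wl: 
  step 2. node 1  ⊔preds={0,2,3}  new={0,1,3}  old={1}  +wl: 
  step 3. node 2  ⊔preds={}  new={0,1,2,3}  old={0,2,3}  +wl: 1
  step 4. node 3  ⊔preds={0,1,2,3}  new={1,2,3}  old={}  +wl: 2
  step 5. node 1  ⊔preds={0,1,2,3}  new={0,1,3}  stable
  step 6. node 2  ⊔preds={1,2,3}  new={0,1,2,3}  stable

Least fixpoint reached:
  node 0: {0,1,2,3}
  node 1: {0,1,3}
  node 2: {0,1,2,3}
  node 3: {1,2,3}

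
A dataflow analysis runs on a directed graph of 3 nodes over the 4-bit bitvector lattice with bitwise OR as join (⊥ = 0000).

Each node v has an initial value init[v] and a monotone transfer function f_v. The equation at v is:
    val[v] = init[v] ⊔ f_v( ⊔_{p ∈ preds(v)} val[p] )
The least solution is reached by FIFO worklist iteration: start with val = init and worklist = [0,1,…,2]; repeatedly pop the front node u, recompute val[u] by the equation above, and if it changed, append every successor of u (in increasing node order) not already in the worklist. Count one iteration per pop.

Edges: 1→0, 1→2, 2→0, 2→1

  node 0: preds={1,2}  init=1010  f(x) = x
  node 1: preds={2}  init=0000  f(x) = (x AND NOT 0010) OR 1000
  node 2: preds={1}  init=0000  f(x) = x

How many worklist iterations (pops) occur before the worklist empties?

5

Trace (5 dequeues):
  [1] u=0 | in 0000 | out 1010 | ==
  [2] u=1 | in 0000 | out 1000 | prev 0000 | push {0}
  [3] u=2 | in 1000 | out 1000 | prev 0000 | push {1}
  [4] u=0 | in 1000 | out 1010 | ==
  [5] u=1 | in 1000 | out 1000 | ==

Converged values:
  [0] 1010
  [1] 1000
  [2] 1000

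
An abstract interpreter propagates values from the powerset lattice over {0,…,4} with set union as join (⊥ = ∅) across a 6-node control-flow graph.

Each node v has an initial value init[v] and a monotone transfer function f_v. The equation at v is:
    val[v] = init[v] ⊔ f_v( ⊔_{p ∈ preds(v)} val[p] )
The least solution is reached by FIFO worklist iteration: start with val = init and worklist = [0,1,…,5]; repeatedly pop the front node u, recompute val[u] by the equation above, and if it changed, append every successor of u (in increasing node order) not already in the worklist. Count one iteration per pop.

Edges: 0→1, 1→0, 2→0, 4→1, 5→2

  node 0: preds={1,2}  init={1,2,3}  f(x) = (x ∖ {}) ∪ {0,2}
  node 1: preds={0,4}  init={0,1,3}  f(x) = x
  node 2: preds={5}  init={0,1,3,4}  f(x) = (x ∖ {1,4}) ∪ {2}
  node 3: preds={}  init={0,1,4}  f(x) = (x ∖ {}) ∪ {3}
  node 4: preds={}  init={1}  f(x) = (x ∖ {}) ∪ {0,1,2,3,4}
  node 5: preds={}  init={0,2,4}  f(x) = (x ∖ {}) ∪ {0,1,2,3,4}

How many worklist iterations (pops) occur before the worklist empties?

9

Worklist (9 pops):
  #1 pop 0: in={0,1,3,4} → {0,1,2,3,4} (was {1,2,3}); enqueue []
  #2 pop 1: in={0,1,2,3,4} → {0,1,2,3,4} (was {0,1,3}); enqueue [0]
  #3 pop 2: in={0,2,4} → {0,1,2,3,4} (was {0,1,3,4}); enqueue []
  #4 pop 3: in={} → {0,1,3,4} (was {0,1,4}); enqueue []
  #5 pop 4: in={} → {0,1,2,3,4} (was {1}); enqueue [1]
  #6 pop 5: in={} → {0,1,2,3,4} (was {0,2,4}); enqueue [2]
  #7 pop 0: in={0,1,2,3,4} → {0,1,2,3,4} (no change)
  #8 pop 1: in={0,1,2,3,4} → {0,1,2,3,4} (no change)
  #9 pop 2: in={0,1,2,3,4} → {0,1,2,3,4} (no change)

Fixpoint:
  val[0] = {0,1,2,3,4}
  val[1] = {0,1,2,3,4}
  val[2] = {0,1,2,3,4}
  val[3] = {0,1,3,4}
  val[4] = {0,1,2,3,4}
  val[5] = {0,1,2,3,4}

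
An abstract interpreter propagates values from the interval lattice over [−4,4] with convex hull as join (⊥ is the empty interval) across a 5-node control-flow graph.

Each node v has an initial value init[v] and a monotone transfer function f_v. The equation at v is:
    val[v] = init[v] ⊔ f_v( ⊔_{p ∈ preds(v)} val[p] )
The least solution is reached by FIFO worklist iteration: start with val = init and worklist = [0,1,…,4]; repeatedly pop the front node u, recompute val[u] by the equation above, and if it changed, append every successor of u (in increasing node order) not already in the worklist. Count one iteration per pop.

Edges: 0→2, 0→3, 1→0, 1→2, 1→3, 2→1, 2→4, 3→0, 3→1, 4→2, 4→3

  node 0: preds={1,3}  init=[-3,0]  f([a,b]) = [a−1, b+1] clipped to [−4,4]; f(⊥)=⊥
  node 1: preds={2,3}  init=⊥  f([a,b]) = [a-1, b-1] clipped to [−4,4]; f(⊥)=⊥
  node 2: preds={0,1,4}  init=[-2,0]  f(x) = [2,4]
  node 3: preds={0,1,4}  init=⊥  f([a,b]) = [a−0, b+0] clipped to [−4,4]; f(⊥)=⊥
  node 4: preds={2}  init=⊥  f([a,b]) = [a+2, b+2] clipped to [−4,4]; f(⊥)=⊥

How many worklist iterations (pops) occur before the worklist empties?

Trace (13 dequeues):
  [1] u=0 | in ⊥ | out [-3,0] | ==
  [2] u=1 | in [-2,0] | out [-3,-1] | prev ⊥ | push {0}
  [3] u=2 | in [-3,0] | out [-2,4] | prev [-2,0] | push {1}
  [4] u=3 | in [-3,0] | out [-3,0] | prev ⊥ | push {}
  [5] u=4 | in [-2,4] | out [0,4] | prev ⊥ | push {2,3}
  [6] u=0 | in [-3,0] | out [-4,1] | prev [-3,0] | push {}
  [7] u=1 | in [-3,4] | out [-4,3] | prev [-3,-1] | push {0}
  [8] u=2 | in [-4,4] | out [-2,4] | ==
  [9] u=3 | in [-4,4] | out [-4,4] | prev [-3,0] | push {1}
  [10] u=0 | in [-4,4] | out [-4,4] | prev [-4,1] | push {2,3}
  [11] u=1 | in [-4,4] | out [-4,3] | ==
  [12] u=2 | in [-4,4] | out [-2,4] | ==
  [13] u=3 | in [-4,4] | out [-4,4] | ==

Converged values:
  [0] [-4,4]
  [1] [-4,3]
  [2] [-2,4]
  [3] [-4,4]
  [4] [0,4]

13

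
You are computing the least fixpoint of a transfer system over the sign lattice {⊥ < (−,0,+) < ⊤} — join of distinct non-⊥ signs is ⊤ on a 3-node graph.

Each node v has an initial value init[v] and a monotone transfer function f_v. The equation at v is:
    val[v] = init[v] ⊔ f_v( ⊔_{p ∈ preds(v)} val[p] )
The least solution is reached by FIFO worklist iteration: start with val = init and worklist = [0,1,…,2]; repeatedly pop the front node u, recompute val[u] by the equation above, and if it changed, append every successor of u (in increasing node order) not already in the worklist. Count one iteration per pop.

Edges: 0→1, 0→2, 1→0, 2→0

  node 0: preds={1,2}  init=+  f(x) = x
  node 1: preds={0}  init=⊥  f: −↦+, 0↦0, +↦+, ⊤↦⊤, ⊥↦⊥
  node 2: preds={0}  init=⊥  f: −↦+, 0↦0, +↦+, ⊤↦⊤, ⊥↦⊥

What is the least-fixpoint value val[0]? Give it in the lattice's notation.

Iteration log — 4 steps:
  step 1. node 0  ⊔preds=⊥  new=+  stable
  step 2. node 1  ⊔preds=+  new=+  old=⊥  +wl: 0
  step 3. node 2  ⊔preds=+  new=+  old=⊥  +wl: 
  step 4. node 0  ⊔preds=+  new=+  stable

Least fixpoint reached:
  node 0: +
  node 1: +
  node 2: +

+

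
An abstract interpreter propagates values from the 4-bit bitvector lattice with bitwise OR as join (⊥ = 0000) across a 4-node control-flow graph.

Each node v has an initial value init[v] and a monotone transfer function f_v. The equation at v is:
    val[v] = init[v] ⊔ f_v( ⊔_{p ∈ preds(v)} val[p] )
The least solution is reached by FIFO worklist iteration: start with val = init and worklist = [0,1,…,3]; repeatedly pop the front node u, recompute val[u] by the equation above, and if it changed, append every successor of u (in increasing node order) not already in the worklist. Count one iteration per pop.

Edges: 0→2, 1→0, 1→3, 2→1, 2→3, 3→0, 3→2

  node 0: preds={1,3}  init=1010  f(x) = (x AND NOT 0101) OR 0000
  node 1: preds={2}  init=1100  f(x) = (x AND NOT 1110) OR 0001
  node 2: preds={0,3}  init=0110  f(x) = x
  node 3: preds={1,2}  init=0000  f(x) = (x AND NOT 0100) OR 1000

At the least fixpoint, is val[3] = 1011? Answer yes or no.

Trace (9 dequeues):
  [1] u=0 | in 1100 | out 1010 | ==
  [2] u=1 | in 0110 | out 1101 | prev 1100 | push {0}
  [3] u=2 | in 1010 | out 1110 | prev 0110 | push {1}
  [4] u=3 | in 1111 | out 1011 | prev 0000 | push {2}
  [5] u=0 | in 1111 | out 1010 | ==
  [6] u=1 | in 1110 | out 1101 | ==
  [7] u=2 | in 1011 | out 1111 | prev 1110 | push {1,3}
  [8] u=1 | in 1111 | out 1101 | ==
  [9] u=3 | in 1111 | out 1011 | ==

Converged values:
  [0] 1010
  [1] 1101
  [2] 1111
  [3] 1011

yes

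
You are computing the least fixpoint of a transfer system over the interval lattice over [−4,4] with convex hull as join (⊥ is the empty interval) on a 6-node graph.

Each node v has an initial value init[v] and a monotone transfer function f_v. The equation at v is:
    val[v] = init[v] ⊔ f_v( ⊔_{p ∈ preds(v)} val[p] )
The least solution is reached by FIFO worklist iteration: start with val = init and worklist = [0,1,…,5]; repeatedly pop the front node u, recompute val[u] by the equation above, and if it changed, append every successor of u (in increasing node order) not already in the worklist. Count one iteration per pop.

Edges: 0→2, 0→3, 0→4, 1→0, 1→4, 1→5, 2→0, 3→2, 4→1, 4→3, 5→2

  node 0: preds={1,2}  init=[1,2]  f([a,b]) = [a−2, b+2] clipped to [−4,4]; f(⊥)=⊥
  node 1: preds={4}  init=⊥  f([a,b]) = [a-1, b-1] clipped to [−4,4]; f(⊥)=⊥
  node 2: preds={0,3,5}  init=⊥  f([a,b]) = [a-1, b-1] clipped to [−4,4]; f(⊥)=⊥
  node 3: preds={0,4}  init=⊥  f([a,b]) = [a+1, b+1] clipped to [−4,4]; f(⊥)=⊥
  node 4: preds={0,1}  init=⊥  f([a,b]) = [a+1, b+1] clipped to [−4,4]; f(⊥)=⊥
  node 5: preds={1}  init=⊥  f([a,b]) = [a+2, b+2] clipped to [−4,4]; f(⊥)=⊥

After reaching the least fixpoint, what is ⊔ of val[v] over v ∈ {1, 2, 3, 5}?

[-4,4]

Worklist (26 pops):
  #1 pop 0: in=⊥ → [1,2] (no change)
  #2 pop 1: in=⊥ → ⊥ (no change)
  #3 pop 2: in=[1,2] → [0,1] (was ⊥); enqueue [0]
  #4 pop 3: in=[1,2] → [2,3] (was ⊥); enqueue [2]
  #5 pop 4: in=[1,2] → [2,3] (was ⊥); enqueue [1,3]
  #6 pop 5: in=⊥ → ⊥ (no change)
  #7 pop 0: in=[0,1] → [-2,3] (was [1,2]); enqueue [4]
  #8 pop 2: in=[-2,3] → [-3,2] (was [0,1]); enqueue [0]
  #9 pop 1: in=[2,3] → [1,2] (was ⊥); enqueue [5]
  #10 pop 3: in=[-2,3] → [-1,4] (was [2,3]); enqueue [2]
  #11 pop 4: in=[-2,3] → [-1,4] (was [2,3]); enqueue [1,3]
  #12 pop 0: in=[-3,2] → [-4,4] (was [-2,3]); enqueue [4]
  #13 pop 5: in=[1,2] → [3,4] (was ⊥); enqueue []
  #14 pop 2: in=[-4,4] → [-4,3] (was [-3,2]); enqueue [0]
  #15 pop 1: in=[-1,4] → [-2,3] (was [1,2]); enqueue [5]
  #16 pop 3: in=[-4,4] → [-3,4] (was [-1,4]); enqueue [2]
  #17 pop 4: in=[-4,4] → [-3,4] (was [-1,4]); enqueue [1,3]
  #18 pop 0: in=[-4,3] → [-4,4] (no change)
  #19 pop 5: in=[-2,3] → [0,4] (was [3,4]); enqueue []
  #20 pop 2: in=[-4,4] → [-4,3] (no change)
  #21 pop 1: in=[-3,4] → [-4,3] (was [-2,3]); enqueue [0,4,5]
  #22 pop 3: in=[-4,4] → [-3,4] (no change)
  #23 pop 0: in=[-4,3] → [-4,4] (no change)
  #24 pop 4: in=[-4,4] → [-3,4] (no change)
  #25 pop 5: in=[-4,3] → [-2,4] (was [0,4]); enqueue [2]
  #26 pop 2: in=[-4,4] → [-4,3] (no change)

Fixpoint:
  val[0] = [-4,4]
  val[1] = [-4,3]
  val[2] = [-4,3]
  val[3] = [-3,4]
  val[4] = [-3,4]
  val[5] = [-2,4]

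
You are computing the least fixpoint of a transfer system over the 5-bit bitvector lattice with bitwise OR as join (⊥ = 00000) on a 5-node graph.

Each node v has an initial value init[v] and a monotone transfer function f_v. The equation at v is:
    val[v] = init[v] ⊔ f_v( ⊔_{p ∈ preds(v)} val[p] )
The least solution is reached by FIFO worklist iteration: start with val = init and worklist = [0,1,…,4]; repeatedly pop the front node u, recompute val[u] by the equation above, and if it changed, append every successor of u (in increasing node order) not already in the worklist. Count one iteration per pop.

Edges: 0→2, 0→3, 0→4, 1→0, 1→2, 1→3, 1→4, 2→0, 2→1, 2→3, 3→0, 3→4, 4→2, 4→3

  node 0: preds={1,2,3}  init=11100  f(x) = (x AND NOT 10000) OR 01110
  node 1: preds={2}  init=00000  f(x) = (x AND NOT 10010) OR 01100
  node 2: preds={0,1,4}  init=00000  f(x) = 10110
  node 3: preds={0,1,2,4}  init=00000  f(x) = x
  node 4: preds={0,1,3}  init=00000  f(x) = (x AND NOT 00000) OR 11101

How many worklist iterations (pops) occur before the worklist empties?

13

Worklist (13 pops):
  #1 pop 0: in=00000 → 11110 (was 11100); enqueue []
  #2 pop 1: in=00000 → 01100 (was 00000); enqueue [0]
  #3 pop 2: in=11110 → 10110 (was 00000); enqueue [1]
  #4 pop 3: in=11110 → 11110 (was 00000); enqueue []
  #5 pop 4: in=11110 → 11111 (was 00000); enqueue [2,3]
  #6 pop 0: in=11110 → 11110 (no change)
  #7 pop 1: in=10110 → 01100 (no change)
  #8 pop 2: in=11111 → 10110 (no change)
  #9 pop 3: in=11111 → 11111 (was 11110); enqueue [0,4]
  #10 pop 0: in=11111 → 11111 (was 11110); enqueue [2,3]
  #11 pop 4: in=11111 → 11111 (no change)
  #12 pop 2: in=11111 → 10110 (no change)
  #13 pop 3: in=11111 → 11111 (no change)

Fixpoint:
  val[0] = 11111
  val[1] = 01100
  val[2] = 10110
  val[3] = 11111
  val[4] = 11111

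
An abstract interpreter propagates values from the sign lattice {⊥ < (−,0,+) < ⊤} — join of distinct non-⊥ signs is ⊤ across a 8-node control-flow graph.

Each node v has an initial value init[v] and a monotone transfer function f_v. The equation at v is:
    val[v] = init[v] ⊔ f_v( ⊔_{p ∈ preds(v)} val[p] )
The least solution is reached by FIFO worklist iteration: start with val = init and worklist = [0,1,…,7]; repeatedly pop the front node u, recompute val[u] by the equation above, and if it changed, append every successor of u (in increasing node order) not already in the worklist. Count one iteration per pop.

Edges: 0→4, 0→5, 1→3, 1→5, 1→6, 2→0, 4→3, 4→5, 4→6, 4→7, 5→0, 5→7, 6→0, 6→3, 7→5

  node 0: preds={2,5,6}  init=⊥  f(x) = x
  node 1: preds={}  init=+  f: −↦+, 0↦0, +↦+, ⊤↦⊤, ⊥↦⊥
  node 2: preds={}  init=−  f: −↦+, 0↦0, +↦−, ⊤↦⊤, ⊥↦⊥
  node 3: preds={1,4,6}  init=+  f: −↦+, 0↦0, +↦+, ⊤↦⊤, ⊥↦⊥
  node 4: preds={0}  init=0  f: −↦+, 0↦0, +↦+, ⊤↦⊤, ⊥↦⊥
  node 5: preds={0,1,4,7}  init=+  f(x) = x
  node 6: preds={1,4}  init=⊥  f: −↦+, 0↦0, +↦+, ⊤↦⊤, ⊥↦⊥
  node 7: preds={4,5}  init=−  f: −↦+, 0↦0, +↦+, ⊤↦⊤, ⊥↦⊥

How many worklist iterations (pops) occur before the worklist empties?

Trace (11 dequeues):
  [1] u=0 | in ⊤ | out ⊤ | prev ⊥ | push {}
  [2] u=1 | in ⊥ | out + | ==
  [3] u=2 | in ⊥ | out − | ==
  [4] u=3 | in ⊤ | out ⊤ | prev + | push {}
  [5] u=4 | in ⊤ | out ⊤ | prev 0 | push {3}
  [6] u=5 | in ⊤ | out ⊤ | prev + | push {0}
  [7] u=6 | in ⊤ | out ⊤ | prev ⊥ | push {}
  [8] u=7 | in ⊤ | out ⊤ | prev − | push {5}
  [9] u=3 | in ⊤ | out ⊤ | ==
  [10] u=0 | in ⊤ | out ⊤ | ==
  [11] u=5 | in ⊤ | out ⊤ | ==

Converged values:
  [0] ⊤
  [1] +
  [2] −
  [3] ⊤
  [4] ⊤
  [5] ⊤
  [6] ⊤
  [7] ⊤

11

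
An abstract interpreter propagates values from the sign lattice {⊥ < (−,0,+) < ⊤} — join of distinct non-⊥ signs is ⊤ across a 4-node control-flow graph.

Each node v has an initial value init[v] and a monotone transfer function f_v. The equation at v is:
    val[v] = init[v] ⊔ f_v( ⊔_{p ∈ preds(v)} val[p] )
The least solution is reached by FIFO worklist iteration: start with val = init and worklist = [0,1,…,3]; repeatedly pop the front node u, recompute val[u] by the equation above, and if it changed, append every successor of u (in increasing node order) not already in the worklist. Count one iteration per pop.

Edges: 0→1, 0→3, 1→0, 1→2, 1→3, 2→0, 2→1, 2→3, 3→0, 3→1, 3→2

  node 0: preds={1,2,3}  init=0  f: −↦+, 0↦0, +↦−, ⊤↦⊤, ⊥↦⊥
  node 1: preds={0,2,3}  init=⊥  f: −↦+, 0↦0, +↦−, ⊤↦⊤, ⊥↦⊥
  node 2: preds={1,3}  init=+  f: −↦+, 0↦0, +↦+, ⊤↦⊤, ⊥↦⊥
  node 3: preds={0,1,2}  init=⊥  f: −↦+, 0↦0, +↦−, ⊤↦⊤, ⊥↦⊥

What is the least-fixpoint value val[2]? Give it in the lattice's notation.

⊤

Trace (7 dequeues):
  [1] u=0 | in + | out ⊤ | prev 0 | push {}
  [2] u=1 | in ⊤ | out ⊤ | prev ⊥ | push {0}
  [3] u=2 | in ⊤ | out ⊤ | prev + | push {1}
  [4] u=3 | in ⊤ | out ⊤ | prev ⊥ | push {2}
  [5] u=0 | in ⊤ | out ⊤ | ==
  [6] u=1 | in ⊤ | out ⊤ | ==
  [7] u=2 | in ⊤ | out ⊤ | ==

Converged values:
  [0] ⊤
  [1] ⊤
  [2] ⊤
  [3] ⊤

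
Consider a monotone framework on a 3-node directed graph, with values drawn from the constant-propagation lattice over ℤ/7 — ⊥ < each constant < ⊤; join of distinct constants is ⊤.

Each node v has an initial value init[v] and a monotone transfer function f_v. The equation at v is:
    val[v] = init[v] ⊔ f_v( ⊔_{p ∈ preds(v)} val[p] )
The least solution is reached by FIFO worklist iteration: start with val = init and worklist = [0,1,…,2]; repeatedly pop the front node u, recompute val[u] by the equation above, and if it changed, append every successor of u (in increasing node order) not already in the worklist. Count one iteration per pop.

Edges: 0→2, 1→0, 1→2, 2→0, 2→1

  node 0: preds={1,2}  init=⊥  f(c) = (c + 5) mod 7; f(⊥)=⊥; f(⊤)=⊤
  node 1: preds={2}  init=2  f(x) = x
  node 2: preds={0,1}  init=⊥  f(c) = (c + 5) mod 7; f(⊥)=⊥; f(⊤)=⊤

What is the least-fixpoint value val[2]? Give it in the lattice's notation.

⊤

Trace (7 dequeues):
  [1] u=0 | in 2 | out 0 | prev ⊥ | push {}
  [2] u=1 | in ⊥ | out 2 | ==
  [3] u=2 | in ⊤ | out ⊤ | prev ⊥ | push {0,1}
  [4] u=0 | in ⊤ | out ⊤ | prev 0 | push {2}
  [5] u=1 | in ⊤ | out ⊤ | prev 2 | push {0}
  [6] u=2 | in ⊤ | out ⊤ | ==
  [7] u=0 | in ⊤ | out ⊤ | ==

Converged values:
  [0] ⊤
  [1] ⊤
  [2] ⊤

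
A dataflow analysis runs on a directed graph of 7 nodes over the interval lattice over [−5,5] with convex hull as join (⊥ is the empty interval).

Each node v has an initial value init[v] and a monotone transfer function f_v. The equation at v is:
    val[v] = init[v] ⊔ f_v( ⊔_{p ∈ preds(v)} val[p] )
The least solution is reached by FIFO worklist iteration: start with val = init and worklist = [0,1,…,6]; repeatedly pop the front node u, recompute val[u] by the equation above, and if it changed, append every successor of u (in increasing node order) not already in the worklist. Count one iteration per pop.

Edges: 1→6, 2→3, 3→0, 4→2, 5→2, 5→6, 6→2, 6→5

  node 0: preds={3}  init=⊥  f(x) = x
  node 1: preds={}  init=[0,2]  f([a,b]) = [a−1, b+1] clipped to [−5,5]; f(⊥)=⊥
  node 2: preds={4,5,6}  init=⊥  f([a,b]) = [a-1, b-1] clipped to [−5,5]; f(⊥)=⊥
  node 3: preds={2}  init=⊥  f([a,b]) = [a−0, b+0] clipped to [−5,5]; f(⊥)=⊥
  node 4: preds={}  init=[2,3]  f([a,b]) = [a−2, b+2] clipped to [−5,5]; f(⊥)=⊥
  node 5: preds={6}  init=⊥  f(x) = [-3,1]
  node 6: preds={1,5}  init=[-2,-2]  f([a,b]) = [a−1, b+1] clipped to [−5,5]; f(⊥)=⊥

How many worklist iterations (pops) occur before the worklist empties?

12

Trace (12 dequeues):
  [1] u=0 | in ⊥ | out ⊥ | ==
  [2] u=1 | in ⊥ | out [0,2] | ==
  [3] u=2 | in [-2,3] | out [-3,2] | prev ⊥ | push {}
  [4] u=3 | in [-3,2] | out [-3,2] | prev ⊥ | push {0}
  [5] u=4 | in ⊥ | out [2,3] | ==
  [6] u=5 | in [-2,-2] | out [-3,1] | prev ⊥ | push {2}
  [7] u=6 | in [-3,2] | out [-4,3] | prev [-2,-2] | push {5}
  [8] u=0 | in [-3,2] | out [-3,2] | prev ⊥ | push {}
  [9] u=2 | in [-4,3] | out [-5,2] | prev [-3,2] | push {3}
  [10] u=5 | in [-4,3] | out [-3,1] | ==
  [11] u=3 | in [-5,2] | out [-5,2] | prev [-3,2] | push {0}
  [12] u=0 | in [-5,2] | out [-5,2] | prev [-3,2] | push {}

Converged values:
  [0] [-5,2]
  [1] [0,2]
  [2] [-5,2]
  [3] [-5,2]
  [4] [2,3]
  [5] [-3,1]
  [6] [-4,3]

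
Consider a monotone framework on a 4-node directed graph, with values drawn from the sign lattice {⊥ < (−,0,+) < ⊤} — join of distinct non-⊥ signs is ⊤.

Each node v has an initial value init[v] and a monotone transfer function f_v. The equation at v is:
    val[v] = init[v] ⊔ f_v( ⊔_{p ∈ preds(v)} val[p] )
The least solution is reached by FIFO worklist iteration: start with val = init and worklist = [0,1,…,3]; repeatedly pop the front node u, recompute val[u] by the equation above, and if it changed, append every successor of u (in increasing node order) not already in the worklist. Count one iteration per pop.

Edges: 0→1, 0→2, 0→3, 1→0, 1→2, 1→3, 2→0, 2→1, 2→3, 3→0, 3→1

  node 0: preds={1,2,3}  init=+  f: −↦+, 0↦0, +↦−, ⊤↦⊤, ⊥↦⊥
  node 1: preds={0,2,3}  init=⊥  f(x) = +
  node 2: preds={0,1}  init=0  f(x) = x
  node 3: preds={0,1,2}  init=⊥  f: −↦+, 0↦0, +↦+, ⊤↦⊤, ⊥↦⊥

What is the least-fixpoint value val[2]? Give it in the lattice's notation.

⊤

Worklist (6 pops):
  #1 pop 0: in=0 → ⊤ (was +); enqueue []
  #2 pop 1: in=⊤ → + (was ⊥); enqueue [0]
  #3 pop 2: in=⊤ → ⊤ (was 0); enqueue [1]
  #4 pop 3: in=⊤ → ⊤ (was ⊥); enqueue []
  #5 pop 0: in=⊤ → ⊤ (no change)
  #6 pop 1: in=⊤ → + (no change)

Fixpoint:
  val[0] = ⊤
  val[1] = +
  val[2] = ⊤
  val[3] = ⊤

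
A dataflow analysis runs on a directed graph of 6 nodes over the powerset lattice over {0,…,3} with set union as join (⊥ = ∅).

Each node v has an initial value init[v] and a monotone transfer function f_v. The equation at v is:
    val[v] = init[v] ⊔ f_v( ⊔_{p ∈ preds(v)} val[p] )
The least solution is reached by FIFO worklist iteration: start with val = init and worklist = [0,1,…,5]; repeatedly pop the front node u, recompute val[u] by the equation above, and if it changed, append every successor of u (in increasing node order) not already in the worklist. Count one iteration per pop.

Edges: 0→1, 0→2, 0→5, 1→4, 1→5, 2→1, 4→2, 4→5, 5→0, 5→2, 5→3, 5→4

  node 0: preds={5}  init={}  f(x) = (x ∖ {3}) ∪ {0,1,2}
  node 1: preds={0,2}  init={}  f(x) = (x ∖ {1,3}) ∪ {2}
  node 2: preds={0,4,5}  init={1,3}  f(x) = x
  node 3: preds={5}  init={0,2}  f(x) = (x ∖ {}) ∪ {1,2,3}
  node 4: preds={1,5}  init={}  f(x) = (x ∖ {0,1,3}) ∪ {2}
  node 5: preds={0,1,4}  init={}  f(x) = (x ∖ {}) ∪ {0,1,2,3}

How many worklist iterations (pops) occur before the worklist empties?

Iteration log — 11 steps:
  step 1. node 0  ⊔preds={}  new={0,1,2}  old={}  +wl: 
  step 2. node 1  ⊔preds={0,1,2,3}  new={0,2}  old={}  +wl: 
  step 3. node 2  ⊔preds={0,1,2}  new={0,1,2,3}  old={1,3}  +wl: 1
  step 4. node 3  ⊔preds={}  new={0,1,2,3}  old={0,2}  +wl: 
  step 5. node 4  ⊔preds={0,2}  new={2}  old={}  +wl: 2
  step 6. node 5  ⊔preds={0,1,2}  new={0,1,2,3}  old={}  +wl: 0,3,4
  step 7. node 1  ⊔preds={0,1,2,3}  new={0,2}  stable
  step 8. node 2  ⊔preds={0,1,2,3}  new={0,1,2,3}  stable
  step 9. node 0  ⊔preds={0,1,2,3}  new={0,1,2}  stable
  step 10. node 3  ⊔preds={0,1,2,3}  new={0,1,2,3}  stable
  step 11. node 4  ⊔preds={0,1,2,3}  new={2}  stable

Least fixpoint reached:
  node 0: {0,1,2}
  node 1: {0,2}
  node 2: {0,1,2,3}
  node 3: {0,1,2,3}
  node 4: {2}
  node 5: {0,1,2,3}

11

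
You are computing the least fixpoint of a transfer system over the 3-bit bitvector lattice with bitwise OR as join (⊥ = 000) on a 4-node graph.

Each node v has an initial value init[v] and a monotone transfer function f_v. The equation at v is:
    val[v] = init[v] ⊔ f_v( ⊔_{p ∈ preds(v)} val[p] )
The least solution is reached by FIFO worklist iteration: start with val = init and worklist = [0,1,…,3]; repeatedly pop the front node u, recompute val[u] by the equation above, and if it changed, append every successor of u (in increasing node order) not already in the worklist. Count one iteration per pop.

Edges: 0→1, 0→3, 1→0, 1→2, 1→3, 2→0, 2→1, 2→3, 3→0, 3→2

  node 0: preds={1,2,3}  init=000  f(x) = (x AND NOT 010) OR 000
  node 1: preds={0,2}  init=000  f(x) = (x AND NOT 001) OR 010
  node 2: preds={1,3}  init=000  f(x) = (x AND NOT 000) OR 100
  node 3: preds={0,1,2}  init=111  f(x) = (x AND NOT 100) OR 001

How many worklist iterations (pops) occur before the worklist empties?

Trace (6 dequeues):
  [1] u=0 | in 111 | out 101 | prev 000 | push {}
  [2] u=1 | in 101 | out 110 | prev 000 | push {0}
  [3] u=2 | in 111 | out 111 | prev 000 | push {1}
  [4] u=3 | in 111 | out 111 | ==
  [5] u=0 | in 111 | out 101 | ==
  [6] u=1 | in 111 | out 110 | ==

Converged values:
  [0] 101
  [1] 110
  [2] 111
  [3] 111

6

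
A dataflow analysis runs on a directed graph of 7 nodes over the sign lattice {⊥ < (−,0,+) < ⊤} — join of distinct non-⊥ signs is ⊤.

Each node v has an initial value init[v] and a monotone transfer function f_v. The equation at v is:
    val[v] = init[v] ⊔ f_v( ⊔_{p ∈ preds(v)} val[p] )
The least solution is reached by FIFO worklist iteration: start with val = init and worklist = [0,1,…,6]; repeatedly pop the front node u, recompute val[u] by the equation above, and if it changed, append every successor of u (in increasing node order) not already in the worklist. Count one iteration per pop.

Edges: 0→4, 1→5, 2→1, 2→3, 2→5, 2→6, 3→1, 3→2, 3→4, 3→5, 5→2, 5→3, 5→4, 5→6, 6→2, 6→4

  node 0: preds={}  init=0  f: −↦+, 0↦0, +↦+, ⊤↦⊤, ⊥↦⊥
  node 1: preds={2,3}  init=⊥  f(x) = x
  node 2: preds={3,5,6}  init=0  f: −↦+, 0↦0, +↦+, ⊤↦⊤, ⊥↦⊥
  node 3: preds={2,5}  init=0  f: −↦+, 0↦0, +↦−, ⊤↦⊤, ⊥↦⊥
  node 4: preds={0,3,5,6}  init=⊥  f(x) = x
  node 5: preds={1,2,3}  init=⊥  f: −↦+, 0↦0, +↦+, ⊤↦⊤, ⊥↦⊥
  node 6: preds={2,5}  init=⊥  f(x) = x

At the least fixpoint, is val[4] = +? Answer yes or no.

no

Trace (10 dequeues):
  [1] u=0 | in ⊥ | out 0 | ==
  [2] u=1 | in 0 | out 0 | prev ⊥ | push {}
  [3] u=2 | in 0 | out 0 | ==
  [4] u=3 | in 0 | out 0 | ==
  [5] u=4 | in 0 | out 0 | prev ⊥ | push {}
  [6] u=5 | in 0 | out 0 | prev ⊥ | push {2,3,4}
  [7] u=6 | in 0 | out 0 | prev ⊥ | push {}
  [8] u=2 | in 0 | out 0 | ==
  [9] u=3 | in 0 | out 0 | ==
  [10] u=4 | in 0 | out 0 | ==

Converged values:
  [0] 0
  [1] 0
  [2] 0
  [3] 0
  [4] 0
  [5] 0
  [6] 0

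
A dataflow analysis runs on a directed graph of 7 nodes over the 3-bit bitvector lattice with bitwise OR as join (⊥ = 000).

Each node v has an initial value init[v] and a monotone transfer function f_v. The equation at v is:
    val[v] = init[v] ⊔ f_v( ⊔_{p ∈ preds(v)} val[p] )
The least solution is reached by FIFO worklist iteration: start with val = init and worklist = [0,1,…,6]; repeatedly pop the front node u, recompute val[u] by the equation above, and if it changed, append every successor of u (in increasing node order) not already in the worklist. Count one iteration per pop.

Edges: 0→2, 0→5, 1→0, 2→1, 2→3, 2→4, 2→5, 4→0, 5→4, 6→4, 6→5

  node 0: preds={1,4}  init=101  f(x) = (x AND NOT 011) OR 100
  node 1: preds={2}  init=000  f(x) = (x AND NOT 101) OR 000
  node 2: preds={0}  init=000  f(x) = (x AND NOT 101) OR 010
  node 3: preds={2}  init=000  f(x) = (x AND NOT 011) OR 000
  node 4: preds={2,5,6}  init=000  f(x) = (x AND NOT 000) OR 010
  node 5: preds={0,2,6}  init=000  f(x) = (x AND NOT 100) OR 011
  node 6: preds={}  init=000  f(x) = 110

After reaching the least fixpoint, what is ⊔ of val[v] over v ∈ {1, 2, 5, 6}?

Worklist (12 pops):
  #1 pop 0: in=000 → 101 (no change)
  #2 pop 1: in=000 → 000 (no change)
  #3 pop 2: in=101 → 010 (was 000); enqueue [1]
  #4 pop 3: in=010 → 000 (no change)
  #5 pop 4: in=010 → 010 (was 000); enqueue [0]
  #6 pop 5: in=111 → 011 (was 000); enqueue [4]
  #7 pop 6: in=000 → 110 (was 000); enqueue [5]
  #8 pop 1: in=010 → 010 (was 000); enqueue []
  #9 pop 0: in=010 → 101 (no change)
  #10 pop 4: in=111 → 111 (was 010); enqueue [0]
  #11 pop 5: in=111 → 011 (no change)
  #12 pop 0: in=111 → 101 (no change)

Fixpoint:
  val[0] = 101
  val[1] = 010
  val[2] = 010
  val[3] = 000
  val[4] = 111
  val[5] = 011
  val[6] = 110

111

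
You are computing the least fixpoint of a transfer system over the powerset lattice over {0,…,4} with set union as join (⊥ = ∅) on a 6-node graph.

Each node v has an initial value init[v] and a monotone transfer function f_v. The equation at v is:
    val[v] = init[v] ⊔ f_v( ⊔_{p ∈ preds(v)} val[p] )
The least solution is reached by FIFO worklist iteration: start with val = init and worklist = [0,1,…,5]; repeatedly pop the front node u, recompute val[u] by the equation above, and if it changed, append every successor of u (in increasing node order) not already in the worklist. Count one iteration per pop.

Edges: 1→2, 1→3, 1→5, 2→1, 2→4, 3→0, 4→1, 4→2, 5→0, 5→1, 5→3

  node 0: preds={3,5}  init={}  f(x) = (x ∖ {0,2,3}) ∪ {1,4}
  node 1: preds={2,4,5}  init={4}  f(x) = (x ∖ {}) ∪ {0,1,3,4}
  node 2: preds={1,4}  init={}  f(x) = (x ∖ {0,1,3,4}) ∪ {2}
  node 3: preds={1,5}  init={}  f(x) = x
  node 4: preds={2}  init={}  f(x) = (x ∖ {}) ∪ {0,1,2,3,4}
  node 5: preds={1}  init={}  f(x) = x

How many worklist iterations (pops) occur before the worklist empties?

Iteration log — 14 steps:
  step 1. node 0  ⊔preds={}  new={1,4}  old={}  +wl: 
  step 2. node 1  ⊔preds={}  new={0,1,3,4}  old={4}  +wl: 
  step 3. node 2  ⊔preds={0,1,3,4}  new={2}  old={}  +wl: 1
  step 4. node 3  ⊔preds={0,1,3,4}  new={0,1,3,4}  old={}  +wl: 0
  step 5. node 4  ⊔preds={2}  new={0,1,2,3,4}  old={}  +wl: 2
  step 6. node 5  ⊔preds={0,1,3,4}  new={0,1,3,4}  old={}  +wl: 3
  step 7. node 1  ⊔preds={0,1,2,3,4}  new={0,1,2,3,4}  old={0,1,3,4}  +wl: 5
  step 8. node 0  ⊔preds={0,1,3,4}  new={1,4}  stable
  step 9. node 2  ⊔preds={0,1,2,3,4}  new={2}  stable
  step 10. node 3  ⊔preds={0,1,2,3,4}  new={0,1,2,3,4}  old={0,1,3,4}  +wl: 0
  step 11. node 5  ⊔preds={0,1,2,3,4}  new={0,1,2,3,4}  old={0,1,3,4}  +wl: 1,3
  step 12. node 0  ⊔preds={0,1,2,3,4}  new={1,4}  stable
  step 13. node 1  ⊔preds={0,1,2,3,4}  new={0,1,2,3,4}  stable
  step 14. node 3  ⊔preds={0,1,2,3,4}  new={0,1,2,3,4}  stable

Least fixpoint reached:
  node 0: {1,4}
  node 1: {0,1,2,3,4}
  node 2: {2}
  node 3: {0,1,2,3,4}
  node 4: {0,1,2,3,4}
  node 5: {0,1,2,3,4}

14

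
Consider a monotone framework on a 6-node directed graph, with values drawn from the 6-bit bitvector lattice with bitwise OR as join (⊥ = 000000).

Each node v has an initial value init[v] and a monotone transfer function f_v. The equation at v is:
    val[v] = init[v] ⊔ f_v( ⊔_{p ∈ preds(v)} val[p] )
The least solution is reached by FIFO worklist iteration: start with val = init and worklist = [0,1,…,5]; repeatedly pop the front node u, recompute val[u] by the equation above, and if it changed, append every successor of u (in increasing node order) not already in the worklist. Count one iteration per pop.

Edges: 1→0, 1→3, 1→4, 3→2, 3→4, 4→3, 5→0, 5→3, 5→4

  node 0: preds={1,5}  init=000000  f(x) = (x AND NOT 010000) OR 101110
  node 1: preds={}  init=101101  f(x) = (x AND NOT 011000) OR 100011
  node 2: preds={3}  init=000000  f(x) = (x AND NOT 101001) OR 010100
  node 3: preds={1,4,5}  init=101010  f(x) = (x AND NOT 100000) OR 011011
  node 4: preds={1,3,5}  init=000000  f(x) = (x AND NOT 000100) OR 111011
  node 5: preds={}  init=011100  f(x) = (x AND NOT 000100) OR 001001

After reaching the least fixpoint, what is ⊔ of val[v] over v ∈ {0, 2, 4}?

111111

Trace (10 dequeues):
  [1] u=0 | in 111101 | out 101111 | prev 000000 | push {}
  [2] u=1 | in 000000 | out 101111 | prev 101101 | push {0}
  [3] u=2 | in 101010 | out 010110 | prev 000000 | push {}
  [4] u=3 | in 111111 | out 111111 | prev 101010 | push {2}
  [5] u=4 | in 111111 | out 111011 | prev 000000 | push {3}
  [6] u=5 | in 000000 | out 011101 | prev 011100 | push {4}
  [7] u=0 | in 111111 | out 101111 | ==
  [8] u=2 | in 111111 | out 010110 | ==
  [9] u=3 | in 111111 | out 111111 | ==
  [10] u=4 | in 111111 | out 111011 | ==

Converged values:
  [0] 101111
  [1] 101111
  [2] 010110
  [3] 111111
  [4] 111011
  [5] 011101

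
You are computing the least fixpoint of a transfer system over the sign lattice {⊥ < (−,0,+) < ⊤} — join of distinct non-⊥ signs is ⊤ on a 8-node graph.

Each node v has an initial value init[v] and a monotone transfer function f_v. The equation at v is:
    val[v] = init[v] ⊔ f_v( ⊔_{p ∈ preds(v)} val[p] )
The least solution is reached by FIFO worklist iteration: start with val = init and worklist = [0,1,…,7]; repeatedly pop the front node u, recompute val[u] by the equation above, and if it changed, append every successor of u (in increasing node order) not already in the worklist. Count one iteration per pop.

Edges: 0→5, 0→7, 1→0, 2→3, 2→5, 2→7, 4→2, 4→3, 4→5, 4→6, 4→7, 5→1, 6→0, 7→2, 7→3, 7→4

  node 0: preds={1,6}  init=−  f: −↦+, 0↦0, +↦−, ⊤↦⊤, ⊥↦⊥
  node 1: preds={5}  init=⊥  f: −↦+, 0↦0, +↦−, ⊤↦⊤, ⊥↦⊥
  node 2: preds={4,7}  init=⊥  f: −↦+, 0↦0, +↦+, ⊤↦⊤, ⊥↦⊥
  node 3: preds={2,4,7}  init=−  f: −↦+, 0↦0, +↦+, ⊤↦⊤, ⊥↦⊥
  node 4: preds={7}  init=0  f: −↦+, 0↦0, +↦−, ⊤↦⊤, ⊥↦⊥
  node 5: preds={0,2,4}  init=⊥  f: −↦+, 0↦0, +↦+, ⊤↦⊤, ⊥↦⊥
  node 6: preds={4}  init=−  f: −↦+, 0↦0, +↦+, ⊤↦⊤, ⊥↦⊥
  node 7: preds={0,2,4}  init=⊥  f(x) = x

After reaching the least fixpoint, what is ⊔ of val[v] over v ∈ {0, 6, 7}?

Trace (18 dequeues):
  [1] u=0 | in − | out ⊤ | prev − | push {}
  [2] u=1 | in ⊥ | out ⊥ | ==
  [3] u=2 | in 0 | out 0 | prev ⊥ | push {}
  [4] u=3 | in 0 | out ⊤ | prev − | push {}
  [5] u=4 | in ⊥ | out 0 | ==
  [6] u=5 | in ⊤ | out ⊤ | prev ⊥ | push {1}
  [7] u=6 | in 0 | out ⊤ | prev − | push {0}
  [8] u=7 | in ⊤ | out ⊤ | prev ⊥ | push {2,3,4}
  [9] u=1 | in ⊤ | out ⊤ | prev ⊥ | push {}
  [10] u=0 | in ⊤ | out ⊤ | ==
  [11] u=2 | in ⊤ | out ⊤ | prev 0 | push {5,7}
  [12] u=3 | in ⊤ | out ⊤ | ==
  [13] u=4 | in ⊤ | out ⊤ | prev 0 | push {2,3,6}
  [14] u=5 | in ⊤ | out ⊤ | ==
  [15] u=7 | in ⊤ | out ⊤ | ==
  [16] u=2 | in ⊤ | out ⊤ | ==
  [17] u=3 | in ⊤ | out ⊤ | ==
  [18] u=6 | in ⊤ | out ⊤ | ==

Converged values:
  [0] ⊤
  [1] ⊤
  [2] ⊤
  [3] ⊤
  [4] ⊤
  [5] ⊤
  [6] ⊤
  [7] ⊤

⊤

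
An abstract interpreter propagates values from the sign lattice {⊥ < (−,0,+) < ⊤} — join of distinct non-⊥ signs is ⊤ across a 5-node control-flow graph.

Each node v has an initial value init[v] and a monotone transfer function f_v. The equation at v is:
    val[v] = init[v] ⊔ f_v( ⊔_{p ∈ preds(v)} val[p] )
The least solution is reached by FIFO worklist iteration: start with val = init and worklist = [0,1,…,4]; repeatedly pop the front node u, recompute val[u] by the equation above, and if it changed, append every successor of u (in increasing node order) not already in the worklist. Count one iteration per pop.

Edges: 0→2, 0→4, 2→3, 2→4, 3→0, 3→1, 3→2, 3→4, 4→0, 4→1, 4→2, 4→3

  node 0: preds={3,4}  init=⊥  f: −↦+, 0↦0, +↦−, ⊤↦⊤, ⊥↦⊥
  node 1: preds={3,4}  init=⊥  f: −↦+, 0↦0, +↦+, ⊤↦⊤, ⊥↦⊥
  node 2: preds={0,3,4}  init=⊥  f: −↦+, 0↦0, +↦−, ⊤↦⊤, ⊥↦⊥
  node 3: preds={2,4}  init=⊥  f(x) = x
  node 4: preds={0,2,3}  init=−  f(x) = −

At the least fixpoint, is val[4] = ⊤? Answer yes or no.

no

Worklist (9 pops):
  #1 pop 0: in=− → + (was ⊥); enqueue []
  #2 pop 1: in=− → + (was ⊥); enqueue []
  #3 pop 2: in=⊤ → ⊤ (was ⊥); enqueue []
  #4 pop 3: in=⊤ → ⊤ (was ⊥); enqueue [0,1,2]
  #5 pop 4: in=⊤ → − (no change)
  #6 pop 0: in=⊤ → ⊤ (was +); enqueue [4]
  #7 pop 1: in=⊤ → ⊤ (was +); enqueue []
  #8 pop 2: in=⊤ → ⊤ (no change)
  #9 pop 4: in=⊤ → − (no change)

Fixpoint:
  val[0] = ⊤
  val[1] = ⊤
  val[2] = ⊤
  val[3] = ⊤
  val[4] = −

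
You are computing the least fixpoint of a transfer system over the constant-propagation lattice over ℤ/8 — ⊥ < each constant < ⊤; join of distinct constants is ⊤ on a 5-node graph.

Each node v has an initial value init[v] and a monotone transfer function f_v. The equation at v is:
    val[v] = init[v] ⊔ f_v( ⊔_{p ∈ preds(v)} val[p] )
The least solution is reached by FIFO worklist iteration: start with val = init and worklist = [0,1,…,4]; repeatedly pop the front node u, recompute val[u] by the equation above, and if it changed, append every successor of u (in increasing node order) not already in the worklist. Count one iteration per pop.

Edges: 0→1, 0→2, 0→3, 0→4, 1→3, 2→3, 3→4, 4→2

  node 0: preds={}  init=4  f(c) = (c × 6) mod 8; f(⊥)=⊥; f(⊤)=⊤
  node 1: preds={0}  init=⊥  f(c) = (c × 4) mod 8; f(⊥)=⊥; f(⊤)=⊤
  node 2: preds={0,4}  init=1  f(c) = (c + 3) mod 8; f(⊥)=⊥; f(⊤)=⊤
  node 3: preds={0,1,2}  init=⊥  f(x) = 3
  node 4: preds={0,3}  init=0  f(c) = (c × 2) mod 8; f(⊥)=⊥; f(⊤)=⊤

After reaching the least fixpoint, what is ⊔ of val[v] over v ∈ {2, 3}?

Worklist (6 pops):
  #1 pop 0: in=⊥ → 4 (no change)
  #2 pop 1: in=4 → 0 (was ⊥); enqueue []
  #3 pop 2: in=⊤ → ⊤ (was 1); enqueue []
  #4 pop 3: in=⊤ → 3 (was ⊥); enqueue []
  #5 pop 4: in=⊤ → ⊤ (was 0); enqueue [2]
  #6 pop 2: in=⊤ → ⊤ (no change)

Fixpoint:
  val[0] = 4
  val[1] = 0
  val[2] = ⊤
  val[3] = 3
  val[4] = ⊤

⊤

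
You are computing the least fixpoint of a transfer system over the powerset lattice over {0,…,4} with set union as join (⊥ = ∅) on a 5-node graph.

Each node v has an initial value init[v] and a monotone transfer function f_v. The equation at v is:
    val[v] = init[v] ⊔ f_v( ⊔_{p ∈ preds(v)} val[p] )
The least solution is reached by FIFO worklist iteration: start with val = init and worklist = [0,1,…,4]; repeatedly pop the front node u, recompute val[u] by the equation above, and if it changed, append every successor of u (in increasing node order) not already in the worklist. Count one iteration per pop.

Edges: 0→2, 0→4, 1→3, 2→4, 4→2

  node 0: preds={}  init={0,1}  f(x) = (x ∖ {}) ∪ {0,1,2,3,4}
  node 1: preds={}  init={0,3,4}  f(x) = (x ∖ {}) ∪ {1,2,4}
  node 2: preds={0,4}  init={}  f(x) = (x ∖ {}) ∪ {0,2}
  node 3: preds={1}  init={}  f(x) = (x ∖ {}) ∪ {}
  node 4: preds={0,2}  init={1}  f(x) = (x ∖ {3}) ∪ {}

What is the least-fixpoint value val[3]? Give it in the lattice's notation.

Worklist (6 pops):
  #1 pop 0: in={} → {0,1,2,3,4} (was {0,1}); enqueue []
  #2 pop 1: in={} → {0,1,2,3,4} (was {0,3,4}); enqueue []
  #3 pop 2: in={0,1,2,3,4} → {0,1,2,3,4} (was {}); enqueue []
  #4 pop 3: in={0,1,2,3,4} → {0,1,2,3,4} (was {}); enqueue []
  #5 pop 4: in={0,1,2,3,4} → {0,1,2,4} (was {1}); enqueue [2]
  #6 pop 2: in={0,1,2,3,4} → {0,1,2,3,4} (no change)

Fixpoint:
  val[0] = {0,1,2,3,4}
  val[1] = {0,1,2,3,4}
  val[2] = {0,1,2,3,4}
  val[3] = {0,1,2,3,4}
  val[4] = {0,1,2,4}

{0,1,2,3,4}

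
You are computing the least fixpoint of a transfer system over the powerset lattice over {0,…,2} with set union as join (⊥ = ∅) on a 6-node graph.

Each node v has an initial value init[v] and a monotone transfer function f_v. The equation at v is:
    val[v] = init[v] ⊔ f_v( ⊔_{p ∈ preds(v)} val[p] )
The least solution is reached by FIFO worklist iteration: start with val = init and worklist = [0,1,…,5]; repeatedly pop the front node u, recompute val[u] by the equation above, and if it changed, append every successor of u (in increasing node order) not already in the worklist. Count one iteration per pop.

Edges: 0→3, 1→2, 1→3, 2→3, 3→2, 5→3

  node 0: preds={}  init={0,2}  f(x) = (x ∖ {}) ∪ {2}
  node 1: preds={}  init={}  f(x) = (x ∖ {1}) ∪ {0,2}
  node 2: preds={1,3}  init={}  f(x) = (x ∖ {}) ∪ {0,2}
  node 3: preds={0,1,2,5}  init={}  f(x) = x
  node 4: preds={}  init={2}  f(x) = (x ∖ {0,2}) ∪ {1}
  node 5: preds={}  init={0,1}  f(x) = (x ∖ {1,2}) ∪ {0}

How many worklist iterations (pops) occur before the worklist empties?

Worklist (8 pops):
  #1 pop 0: in={} → {0,2} (no change)
  #2 pop 1: in={} → {0,2} (was {}); enqueue []
  #3 pop 2: in={0,2} → {0,2} (was {}); enqueue []
  #4 pop 3: in={0,1,2} → {0,1,2} (was {}); enqueue [2]
  #5 pop 4: in={} → {1,2} (was {2}); enqueue []
  #6 pop 5: in={} → {0,1} (no change)
  #7 pop 2: in={0,1,2} → {0,1,2} (was {0,2}); enqueue [3]
  #8 pop 3: in={0,1,2} → {0,1,2} (no change)

Fixpoint:
  val[0] = {0,2}
  val[1] = {0,2}
  val[2] = {0,1,2}
  val[3] = {0,1,2}
  val[4] = {1,2}
  val[5] = {0,1}

8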